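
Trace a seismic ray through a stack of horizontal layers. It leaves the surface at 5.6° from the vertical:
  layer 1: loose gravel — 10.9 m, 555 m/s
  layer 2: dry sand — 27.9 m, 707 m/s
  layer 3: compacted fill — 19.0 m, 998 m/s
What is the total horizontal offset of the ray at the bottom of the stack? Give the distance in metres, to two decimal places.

Apply Snell's law at each interface; in layer i the horizontal offset is hᵢ·tan θᵢ.
Layer 1: θ = 5.60°; offset = 10.9·tan 5.60° = 1.0688 m.
Layer 2: sin θ = 707·sin 5.6°/555 = 0.1243, θ = 7.14°; offset = 27.9·tan 7.14° = 3.4953 m.
Layer 3: sin θ = 998·sin 5.6°/555 = 0.1755, θ = 10.11°; offset = 19.0·tan 10.11° = 3.3865 m.
Total horizontal offset = 7.9506 m.

7.95 m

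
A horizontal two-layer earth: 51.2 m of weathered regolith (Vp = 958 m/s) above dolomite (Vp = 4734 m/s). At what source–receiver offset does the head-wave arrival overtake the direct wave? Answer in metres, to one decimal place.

θ_c = arcsin(958/4734) = 11.68°, so cos θ_c = 0.9793 and tᵢ = 2h cos θ_c/V₁ = 0.1047 s.
At crossover x/V₁ = x/V₂ + tᵢ ⇒ x = tᵢ/(1/V₁ − 1/V₂) = 0.10468/(1.0438e-03 − 2.1124e-04) = 125.72 m.

125.7 m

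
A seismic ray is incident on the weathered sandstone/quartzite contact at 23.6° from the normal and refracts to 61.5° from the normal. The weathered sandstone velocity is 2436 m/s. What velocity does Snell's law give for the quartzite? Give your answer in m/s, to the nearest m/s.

5347 m/s

Snell's law: sin 23.6°/V₁ = sin 61.5°/V₂.
V₂ = V₁·sin 61.5°/sin 23.6° = 2436 × 2.1951 = 5347.33 m/s.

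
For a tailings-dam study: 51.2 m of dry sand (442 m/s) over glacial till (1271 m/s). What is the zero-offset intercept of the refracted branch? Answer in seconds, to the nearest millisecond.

0.217 s

tᵢ = 2h·√(V₂²−V₁²)/(V₁V₂).
√(V₂²−V₁²) = √(1271²−442²) = 1191.7 m/s.
tᵢ = 2·51.2·1191.7/(442·1271) = 0.21721 s.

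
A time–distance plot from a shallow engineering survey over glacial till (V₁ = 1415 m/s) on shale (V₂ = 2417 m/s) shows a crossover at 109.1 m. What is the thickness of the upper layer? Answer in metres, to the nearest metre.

28 m

h = (x_cross/2)·√((V₂−V₁)/(V₂+V₁)).
(V₂−V₁)/(V₂+V₁) = (2417−1415)/(2417+1415) = 0.2615; √ = 0.5114.
h = (109.1/2)·0.5114 = 27.89 m.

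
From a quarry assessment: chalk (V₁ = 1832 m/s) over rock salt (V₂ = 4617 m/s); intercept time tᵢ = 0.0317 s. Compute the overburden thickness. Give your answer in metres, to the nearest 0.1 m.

31.6 m

h = tᵢ·V₁·V₂ / (2·√(V₂²−V₁²)).
√(V₂²−V₁²) = √(4617² − 1832²) = 4238.0 m/s.
h = 0.0317 s × 1832 × 4617 / (2 × 4238.0) = 31.63 m.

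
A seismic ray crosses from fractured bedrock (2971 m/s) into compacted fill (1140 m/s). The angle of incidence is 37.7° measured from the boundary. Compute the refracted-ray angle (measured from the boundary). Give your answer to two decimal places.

Convert to the normal: θ₁ = 90° − 37.7° = 52.3°.
sin θ₁/V₁ = sin θ₂/V₂ ⇒ sin θ₂ = 1140·sin 52.3°/2971 = 1140·0.7912/2971 = 0.3036.
θ₂ = arcsin 0.3036 = 17.67° from the normal.
From the interface: 90° − 17.67° = 72.33°.

72.33°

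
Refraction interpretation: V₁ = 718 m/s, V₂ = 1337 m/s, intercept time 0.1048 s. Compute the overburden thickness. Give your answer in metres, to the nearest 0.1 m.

h = tᵢ·V₁·V₂ / (2·√(V₂²−V₁²)).
√(V₂²−V₁²) = √(1337² − 718²) = 1127.8 m/s.
h = 0.1048 s × 718 × 1337 / (2 × 1127.8) = 44.60 m.

44.6 m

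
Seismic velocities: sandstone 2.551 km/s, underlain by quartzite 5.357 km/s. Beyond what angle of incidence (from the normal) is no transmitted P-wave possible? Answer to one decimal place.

At critical incidence the refracted ray runs along the interface (θ₂ = 90°), so sin θ_c = V₁/V₂.
θ_c = arcsin(2.551/5.357) = arcsin 0.4762 = 28.44°.

28.4°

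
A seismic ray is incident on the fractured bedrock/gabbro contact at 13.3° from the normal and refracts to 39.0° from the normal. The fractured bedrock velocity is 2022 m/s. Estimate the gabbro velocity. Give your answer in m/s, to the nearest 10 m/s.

5530 m/s

Snell's law: sin 13.3°/V₁ = sin 39.0°/V₂.
V₂ = V₁·sin 39.0°/sin 13.3° = 2022 × 2.7356 = 5531.35 m/s.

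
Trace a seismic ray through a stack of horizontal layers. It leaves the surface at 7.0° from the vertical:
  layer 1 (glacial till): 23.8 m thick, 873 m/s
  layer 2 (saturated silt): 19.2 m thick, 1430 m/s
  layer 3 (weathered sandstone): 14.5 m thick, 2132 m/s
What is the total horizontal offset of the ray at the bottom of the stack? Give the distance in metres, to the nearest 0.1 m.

11.4 m

Ray parameter p = sin 7.0° / 873 m/s = 1.3960e-04 s/m.
Layer 1: θ = 7.00°; offset = 23.8·tan 7.00° = 2.922 m.
Layer 2: sin θ = p·1430 = 0.1996 → θ = 11.52°; offset = 19.2·tan 11.52° = 3.912 m.
Layer 3: sin θ = p·2132 = 0.2976 → θ = 17.31°; offset = 14.5·tan 17.31° = 4.520 m.
Total horizontal offset = 11.354 m.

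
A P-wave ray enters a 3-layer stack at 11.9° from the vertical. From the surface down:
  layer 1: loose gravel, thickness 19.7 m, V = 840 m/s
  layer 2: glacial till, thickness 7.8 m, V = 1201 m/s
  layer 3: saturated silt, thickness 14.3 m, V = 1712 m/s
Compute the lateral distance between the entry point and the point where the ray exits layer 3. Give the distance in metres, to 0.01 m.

p = sin θ₁/V₁ = sin 11.9°/840 = 2.4548e-04 s/m is conserved through the stack.
Layer 1: θ = 11.90°; offset = 19.7·tan 11.90° = 4.1514 m.
Layer 2: sin θ = p·1201 = 0.2948 → θ = 17.15°; offset = 7.8·tan 17.15° = 2.4066 m.
Layer 3: sin θ = p·1712 = 0.4203 → θ = 24.85°; offset = 14.3·tan 24.85° = 6.6231 m.
Summing the layer offsets gives 13.1811 m.

13.18 m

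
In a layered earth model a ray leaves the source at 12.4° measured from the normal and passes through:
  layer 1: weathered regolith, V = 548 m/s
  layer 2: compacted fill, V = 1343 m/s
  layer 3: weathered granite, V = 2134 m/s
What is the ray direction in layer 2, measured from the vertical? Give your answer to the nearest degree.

32°

Snell's law across each interface conserves sin θ / V, so sin θ_2 = V_2·sin θ₁/V₁.
sin θ_2 = 1343 × sin 12.4° / 548 = 0.5263.
θ_2 = arcsin 0.5263 = 31.75°.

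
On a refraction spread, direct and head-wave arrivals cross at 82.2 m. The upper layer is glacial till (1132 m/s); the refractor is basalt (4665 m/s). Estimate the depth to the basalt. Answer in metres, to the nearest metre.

x_cross = 2h·√((V₂+V₁)/(V₂−V₁)) → h = x_cross / (2·√((V₂+V₁)/(V₂−V₁))).
√((V₂+V₁)/(V₂−V₁)) = √((4665+1132)/(4665−1132)) = 1.2809.
h = 82.2 / (2·1.2809) = 32.09 m.

32 m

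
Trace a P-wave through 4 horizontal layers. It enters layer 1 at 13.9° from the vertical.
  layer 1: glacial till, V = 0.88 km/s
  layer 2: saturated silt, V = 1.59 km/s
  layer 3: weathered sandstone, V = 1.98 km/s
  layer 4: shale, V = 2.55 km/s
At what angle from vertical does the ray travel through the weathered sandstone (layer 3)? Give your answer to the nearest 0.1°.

Ray parameter p = sin 13.9° / 0.88 = 2.7299e-01 s/km.
sin θ_3 = p·V_3 = 2.7299e-01 × 1.98 = 0.5405.
θ_3 = 32.72° from the vertical.

32.7°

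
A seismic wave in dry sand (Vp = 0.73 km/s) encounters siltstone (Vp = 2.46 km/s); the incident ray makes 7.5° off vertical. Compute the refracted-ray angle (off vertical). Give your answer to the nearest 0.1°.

26.1°

Snell's law: sin θ₂ = (V₂/V₁)·sin θ₁ = (2.46/0.73)·sin 7.5° = 0.4399.
θ₂ = arcsin 0.4399 = 26.09° from the normal.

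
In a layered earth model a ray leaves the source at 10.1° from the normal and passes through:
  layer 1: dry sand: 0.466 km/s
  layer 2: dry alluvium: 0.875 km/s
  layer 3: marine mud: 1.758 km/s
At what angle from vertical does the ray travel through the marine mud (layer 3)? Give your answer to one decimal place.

41.4°

Snell's law across each interface conserves sin θ / V, so sin θ_3 = V_3·sin θ₁/V₁.
sin θ_3 = 1.758 × sin 10.1° / 0.466 = 0.6616.
θ_3 = arcsin 0.6616 = 41.42°.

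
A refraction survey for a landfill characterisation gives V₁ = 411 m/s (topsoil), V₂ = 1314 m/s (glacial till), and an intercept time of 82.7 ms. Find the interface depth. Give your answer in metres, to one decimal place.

17.9 m

θ_c = arcsin(411/1314) = 18.23°; cos θ_c = 0.9498.
tᵢ = 2h cos θ_c/V₁ ⇒ h = tᵢ·V₁/(2 cos θ_c) = 0.0827·411/(2·0.9498) = 17.89 m.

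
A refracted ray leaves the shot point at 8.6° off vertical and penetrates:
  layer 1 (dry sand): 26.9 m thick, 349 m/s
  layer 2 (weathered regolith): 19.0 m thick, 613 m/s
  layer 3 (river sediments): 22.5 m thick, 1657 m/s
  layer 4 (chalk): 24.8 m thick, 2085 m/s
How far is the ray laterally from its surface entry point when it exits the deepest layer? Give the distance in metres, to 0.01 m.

81.23 m

Ray parameter p = sin 8.6° / 349 m/s = 4.2847e-04 s/m.
Layer 1: θ = 8.60°; offset = 26.9·tan 8.60° = 4.0682 m.
Layer 2: sin θ = p·613 = 0.2627 → θ = 15.23°; offset = 19.0·tan 15.23° = 5.1719 m.
Layer 3: sin θ = p·1657 = 0.7100 → θ = 45.23°; offset = 22.5·tan 45.23° = 22.6834 m.
Layer 4: sin θ = p·2085 = 0.8934 → θ = 63.30°; offset = 24.8·tan 63.30° = 49.3051 m.
Total horizontal offset = 81.2287 m.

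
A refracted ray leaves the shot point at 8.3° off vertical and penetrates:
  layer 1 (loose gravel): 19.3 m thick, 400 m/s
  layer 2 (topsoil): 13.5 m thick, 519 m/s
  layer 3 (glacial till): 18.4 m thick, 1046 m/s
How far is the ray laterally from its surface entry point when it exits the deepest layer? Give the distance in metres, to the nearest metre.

Apply Snell's law at each interface; in layer i the horizontal offset is hᵢ·tan θᵢ.
Layer 1: θ = 8.30°; offset = 19.3·tan 8.30° = 2.816 m.
Layer 2: sin θ = 519·sin 8.3°/400 = 0.1873, θ = 10.80°; offset = 13.5·tan 10.80° = 2.574 m.
Layer 3: sin θ = 1046·sin 8.3°/400 = 0.3775, θ = 22.18°; offset = 18.4·tan 22.18° = 7.501 m.
Σ offsets = 12.891 m.

13 m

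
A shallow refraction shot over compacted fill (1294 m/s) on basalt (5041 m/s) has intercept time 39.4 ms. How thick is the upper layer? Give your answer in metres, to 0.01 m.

26.38 m

θ_c = arcsin(1294/5041) = 14.87°; cos θ_c = 0.9665.
tᵢ = 2h cos θ_c/V₁ ⇒ h = tᵢ·V₁/(2 cos θ_c) = 0.0394·1294/(2·0.9665) = 26.38 m.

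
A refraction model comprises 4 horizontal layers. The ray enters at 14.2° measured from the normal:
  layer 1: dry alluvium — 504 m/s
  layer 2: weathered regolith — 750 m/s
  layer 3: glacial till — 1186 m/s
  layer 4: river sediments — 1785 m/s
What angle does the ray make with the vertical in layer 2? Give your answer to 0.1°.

21.4°

Ray parameter p = sin 14.2° / 504 = 4.8672e-04 s/m.
sin θ_2 = p·V_2 = 4.8672e-04 × 750 = 0.3650.
θ_2 = 21.41° from the vertical.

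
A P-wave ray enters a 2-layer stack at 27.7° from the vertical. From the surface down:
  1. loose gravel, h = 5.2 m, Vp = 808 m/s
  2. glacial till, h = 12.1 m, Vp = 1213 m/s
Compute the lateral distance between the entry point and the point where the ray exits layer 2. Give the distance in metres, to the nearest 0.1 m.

14.5 m

Ray parameter p = sin 27.7° / 808 m/s = 5.7530e-04 s/m.
Layer 1: θ = 27.70°; offset = 5.2·tan 27.70° = 2.730 m.
Layer 2: sin θ = p·1213 = 0.6978 → θ = 44.25°; offset = 12.1·tan 44.25° = 11.789 m.
Total horizontal offset = 14.519 m.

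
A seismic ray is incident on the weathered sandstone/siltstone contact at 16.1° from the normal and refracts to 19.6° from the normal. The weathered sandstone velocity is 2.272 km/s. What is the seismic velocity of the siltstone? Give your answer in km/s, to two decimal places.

sin 16.1° = 0.2773; sin 19.6° = 0.3355.
V₂ = V₁·(sin θ₂/sin θ₁) = 2.272·(0.3355/0.2773) = 2.75 km/s.

2.75 km/s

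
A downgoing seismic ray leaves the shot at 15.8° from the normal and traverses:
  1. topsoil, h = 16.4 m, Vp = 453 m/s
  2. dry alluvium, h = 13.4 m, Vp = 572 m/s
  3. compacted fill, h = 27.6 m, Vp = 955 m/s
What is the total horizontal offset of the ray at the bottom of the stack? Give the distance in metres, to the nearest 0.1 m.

Apply Snell's law at each interface; in layer i the horizontal offset is hᵢ·tan θᵢ.
Layer 1: θ = 15.80°; offset = 16.4·tan 15.80° = 4.641 m.
Layer 2: sin θ = 572·sin 15.8°/453 = 0.3438, θ = 20.11°; offset = 13.4·tan 20.11° = 4.906 m.
Layer 3: sin θ = 955·sin 15.8°/453 = 0.5740, θ = 35.03°; offset = 27.6·tan 35.03° = 19.348 m.
Summing the layer offsets gives 28.894 m.

28.9 m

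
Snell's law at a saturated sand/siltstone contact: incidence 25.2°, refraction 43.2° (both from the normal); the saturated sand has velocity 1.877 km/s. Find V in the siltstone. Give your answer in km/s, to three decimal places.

3.018 km/s

sin 25.2° = 0.4258; sin 43.2° = 0.6845.
V₂ = V₁·(sin θ₂/sin θ₁) = 1.877·(0.6845/0.4258) = 3.018 km/s.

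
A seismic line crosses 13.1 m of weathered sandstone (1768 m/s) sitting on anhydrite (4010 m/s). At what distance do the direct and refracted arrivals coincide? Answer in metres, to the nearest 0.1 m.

x_cross = 2h·√((V₂+V₁)/(V₂−V₁)).
(V₂+V₁)/(V₂−V₁) = (4010+1768)/(4010−1768) = 2.5772; √ = 1.6054.
x_cross = 2·13.1·1.6054 = 42.06 m.

42.1 m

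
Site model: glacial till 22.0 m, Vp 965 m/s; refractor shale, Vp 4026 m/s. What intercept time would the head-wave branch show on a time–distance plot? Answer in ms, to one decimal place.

θ_c = arcsin(V₁/V₂) = arcsin(965/4026) = 13.87°; cos θ_c = 0.9708.
tᵢ = 2h·cos θ_c / V₁ = 2·22.0·0.9708 / 965 = 0.04427 s.

44.3 ms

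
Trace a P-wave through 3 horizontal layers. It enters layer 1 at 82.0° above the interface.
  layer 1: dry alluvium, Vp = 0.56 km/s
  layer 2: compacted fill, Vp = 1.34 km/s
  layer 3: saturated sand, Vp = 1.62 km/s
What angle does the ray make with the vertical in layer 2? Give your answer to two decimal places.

From the normal: θ₁ = 90° − 82.0° = 8.0°.
Snell's law across each interface conserves sin θ / V, so sin θ_2 = V_2·sin θ₁/V₁.
sin θ_2 = 1.34 × sin 8.0° / 0.56 = 0.3330.
θ_2 = 19.45° from the vertical.

19.45°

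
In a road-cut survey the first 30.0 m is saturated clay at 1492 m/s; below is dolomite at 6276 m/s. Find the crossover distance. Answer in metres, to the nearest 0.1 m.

76.5 m

θ_c = arcsin(1492/6276) = 13.75°, so cos θ_c = 0.9713 and tᵢ = 2h cos θ_c/V₁ = 0.0391 s.
At crossover x/V₁ = x/V₂ + tᵢ ⇒ x = tᵢ/(1/V₁ − 1/V₂) = 0.03906/(6.7024e-04 − 1.5934e-04) = 76.46 m.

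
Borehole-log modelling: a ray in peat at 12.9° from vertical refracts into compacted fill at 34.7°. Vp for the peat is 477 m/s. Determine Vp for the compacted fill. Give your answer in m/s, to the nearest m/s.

1216 m/s

Snell's law: sin 12.9°/V₁ = sin 34.7°/V₂.
V₂ = V₁·sin 34.7°/sin 12.9° = 477 × 2.5500 = 1216.33 m/s.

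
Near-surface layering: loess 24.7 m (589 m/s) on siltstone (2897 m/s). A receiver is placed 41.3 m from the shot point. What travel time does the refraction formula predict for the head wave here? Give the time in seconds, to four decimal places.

θ_c = arcsin(V₁/V₂) = arcsin(589/2897) = 11.73°, cos θ_c = 0.9791.
Intercept time tᵢ = 2h cos θ_c / V₁ = 2·24.7·0.9791/589 = 0.08212 s.
t = x/V₂ + tᵢ = 41.3/2897 + 0.08212 = 0.09638 s.

0.0964 s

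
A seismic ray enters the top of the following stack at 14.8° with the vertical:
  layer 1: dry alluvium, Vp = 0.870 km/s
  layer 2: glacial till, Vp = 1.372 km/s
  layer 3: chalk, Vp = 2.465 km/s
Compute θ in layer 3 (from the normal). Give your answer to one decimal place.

Ray parameter p = sin 14.8° / 0.870 = 2.9362e-01 s/km.
sin θ_3 = p·V_3 = 2.9362e-01 × 2.465 = 0.7238.
θ_3 = 46.37° from the vertical.

46.4°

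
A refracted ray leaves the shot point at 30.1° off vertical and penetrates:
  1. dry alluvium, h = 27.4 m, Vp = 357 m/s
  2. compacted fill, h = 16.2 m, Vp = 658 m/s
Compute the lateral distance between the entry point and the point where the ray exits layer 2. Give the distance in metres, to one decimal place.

p = sin θ₁/V₁ = sin 30.1°/357 = 1.4048e-03 s/m is conserved through the stack.
Layer 1: θ = 30.10°; offset = 27.4·tan 30.10° = 15.883 m.
Layer 2: sin θ = p·658 = 0.9244 → θ = 67.57°; offset = 16.2·tan 67.57° = 39.248 m.
Total horizontal offset = 55.131 m.

55.1 m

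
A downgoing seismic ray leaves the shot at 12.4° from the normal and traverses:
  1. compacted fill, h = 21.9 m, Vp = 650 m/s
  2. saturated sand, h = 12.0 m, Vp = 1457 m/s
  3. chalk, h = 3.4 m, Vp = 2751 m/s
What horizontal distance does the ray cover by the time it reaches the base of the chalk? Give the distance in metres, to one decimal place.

Apply Snell's law at each interface; in layer i the horizontal offset is hᵢ·tan θᵢ.
Layer 1: θ = 12.40°; offset = 21.9·tan 12.40° = 4.815 m.
Layer 2: sin θ = 1457·sin 12.4°/650 = 0.4813, θ = 28.77°; offset = 12.0·tan 28.77° = 6.590 m.
Layer 3: sin θ = 2751·sin 12.4°/650 = 0.9088, θ = 65.34°; offset = 3.4·tan 65.34° = 7.407 m.
Σ offsets = 18.812 m.

18.8 m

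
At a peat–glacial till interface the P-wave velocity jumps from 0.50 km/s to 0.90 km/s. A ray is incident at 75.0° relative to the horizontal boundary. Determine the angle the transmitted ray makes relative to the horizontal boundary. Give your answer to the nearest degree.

Angle from the normal: 90° − 75.0° = 15.0°.
sin θ₁/V₁ = sin θ₂/V₂ ⇒ sin θ₂ = 0.90·sin 15.0°/0.50 = 0.90·0.2588/0.50 = 0.4659.
θ₂ = arcsin 0.4659 = 27.77° from the normal.
From the interface: 90° − 27.77° = 62.23°.

62°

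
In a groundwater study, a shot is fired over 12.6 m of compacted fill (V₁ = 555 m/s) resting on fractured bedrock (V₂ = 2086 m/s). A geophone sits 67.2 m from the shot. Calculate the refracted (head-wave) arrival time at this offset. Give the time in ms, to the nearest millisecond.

t = x/V₂ + 2h·√(V₂²−V₁²)/(V₁V₂).
√(V₂²−V₁²) = √(2086²−555²) = 2010.8 m/s; delay term = 2·12.6·2010.8/(555·2086) = 0.04377 s.
t = 67.2/2086 + 0.04377 = 0.07598 s.

76 ms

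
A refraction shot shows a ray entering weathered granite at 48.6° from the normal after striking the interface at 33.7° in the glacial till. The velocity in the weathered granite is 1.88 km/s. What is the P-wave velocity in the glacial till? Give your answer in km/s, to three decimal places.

Snell's law: sin 33.7°/V₁ = sin 48.6°/V₂.
V₁ = V₂·sin 33.7°/sin 48.6° = 1.88 × 0.7397 = 1.391 km/s.

1.391 km/s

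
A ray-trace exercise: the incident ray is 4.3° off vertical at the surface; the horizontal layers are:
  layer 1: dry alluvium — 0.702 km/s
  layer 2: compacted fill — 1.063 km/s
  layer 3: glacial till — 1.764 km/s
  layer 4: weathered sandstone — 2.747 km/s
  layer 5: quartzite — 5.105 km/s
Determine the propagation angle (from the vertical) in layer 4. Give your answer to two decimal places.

17.06°

Ray parameter p = sin 4.3° / 0.702 = 1.0681e-01 s/km.
sin θ_4 = p·V_4 = 1.0681e-01 × 2.747 = 0.2934.
θ_4 = arcsin 0.2934 = 17.06°.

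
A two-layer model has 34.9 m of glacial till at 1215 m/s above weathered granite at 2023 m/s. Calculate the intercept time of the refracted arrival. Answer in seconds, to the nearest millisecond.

0.046 s

tᵢ = 2h·√(V₂²−V₁²)/(V₁V₂).
√(V₂²−V₁²) = √(2023²−1215²) = 1617.5 m/s.
tᵢ = 2·34.9·1617.5/(1215·2023) = 0.04593 s.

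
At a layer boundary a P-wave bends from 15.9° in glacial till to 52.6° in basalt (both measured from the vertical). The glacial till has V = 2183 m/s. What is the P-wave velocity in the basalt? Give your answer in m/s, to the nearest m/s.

Snell's law: sin 15.9°/V₁ = sin 52.6°/V₂.
V₂ = V₁·sin 52.6°/sin 15.9° = 2183 × 2.8998 = 6330.17 m/s.

6330 m/s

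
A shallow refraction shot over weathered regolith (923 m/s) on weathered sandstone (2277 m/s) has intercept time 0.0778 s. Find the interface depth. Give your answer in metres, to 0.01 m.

39.28 m

θ_c = arcsin(923/2277) = 23.91°; cos θ_c = 0.9142.
tᵢ = 2h cos θ_c/V₁ ⇒ h = tᵢ·V₁/(2 cos θ_c) = 0.0778·923/(2·0.9142) = 39.28 m.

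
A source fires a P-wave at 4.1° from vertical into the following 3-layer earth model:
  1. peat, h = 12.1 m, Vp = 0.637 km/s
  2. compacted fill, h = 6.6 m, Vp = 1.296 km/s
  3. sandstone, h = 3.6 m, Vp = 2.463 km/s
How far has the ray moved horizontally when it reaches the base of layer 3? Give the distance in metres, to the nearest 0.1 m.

Apply Snell's law at each interface; in layer i the horizontal offset is hᵢ·tan θᵢ.
Layer 1: θ = 4.10°; offset = 12.1·tan 4.10° = 0.867 m.
Layer 2: sin θ = 1.296·sin 4.1°/0.637 = 0.1455, θ = 8.36°; offset = 6.6·tan 8.36° = 0.970 m.
Layer 3: sin θ = 2.463·sin 4.1°/0.637 = 0.2764, θ = 16.05°; offset = 3.6·tan 16.05° = 1.036 m.
Σ offsets = 2.873 m.

2.9 m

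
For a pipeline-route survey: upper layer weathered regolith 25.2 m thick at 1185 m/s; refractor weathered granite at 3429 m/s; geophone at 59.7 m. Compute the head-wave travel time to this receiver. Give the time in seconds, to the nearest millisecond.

t = x/V₂ + 2h·√(V₂²−V₁²)/(V₁V₂).
√(V₂²−V₁²) = √(3429²−1185²) = 3217.7 m/s; delay term = 2·25.2·3217.7/(1185·3429) = 0.03991 s.
t = 59.7/3429 + 0.03991 = 0.05732 s.

0.057 s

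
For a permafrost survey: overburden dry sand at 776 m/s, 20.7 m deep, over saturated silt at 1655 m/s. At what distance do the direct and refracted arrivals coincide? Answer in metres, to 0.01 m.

x_cross = 2h·√((V₂+V₁)/(V₂−V₁)).
(V₂+V₁)/(V₂−V₁) = (1655+776)/(1655−776) = 2.7656; √ = 1.6630.
x_cross = 2·20.7·1.6630 = 68.85 m.

68.85 m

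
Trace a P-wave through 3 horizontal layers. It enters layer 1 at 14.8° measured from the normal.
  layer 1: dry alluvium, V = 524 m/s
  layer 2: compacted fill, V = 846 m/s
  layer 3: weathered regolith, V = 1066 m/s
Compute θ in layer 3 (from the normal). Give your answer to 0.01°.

Snell's law across each interface conserves sin θ / V, so sin θ_3 = V_3·sin θ₁/V₁.
sin θ_3 = 1066 × sin 14.8° / 524 = 0.5197.
θ_3 = 31.31° from the vertical.

31.31°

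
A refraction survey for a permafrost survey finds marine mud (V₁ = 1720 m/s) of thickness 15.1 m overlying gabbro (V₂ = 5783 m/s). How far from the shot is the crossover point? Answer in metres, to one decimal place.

41.0 m

θ_c = arcsin(1720/5783) = 17.30°, so cos θ_c = 0.9547 and tᵢ = 2h cos θ_c/V₁ = 0.0168 s.
At crossover x/V₁ = x/V₂ + tᵢ ⇒ x = tᵢ/(1/V₁ − 1/V₂) = 0.01676/(5.8140e-04 − 1.7292e-04) = 41.04 m.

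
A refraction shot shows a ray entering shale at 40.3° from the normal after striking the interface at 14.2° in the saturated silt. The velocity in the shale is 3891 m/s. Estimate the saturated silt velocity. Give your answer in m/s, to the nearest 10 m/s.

Snell's law: sin 14.2°/V₁ = sin 40.3°/V₂.
V₁ = V₂·sin 14.2°/sin 40.3° = 3891 × 0.3793 = 1475.74 m/s.

1480 m/s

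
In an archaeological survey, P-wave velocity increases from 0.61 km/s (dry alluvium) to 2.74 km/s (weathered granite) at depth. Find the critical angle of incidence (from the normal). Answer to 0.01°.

12.86°

Critical incidence: sin θ_c = V₁/V₂ = 0.61/2.74 = 0.2226.
θ_c = arcsin 0.2226 = 12.86°.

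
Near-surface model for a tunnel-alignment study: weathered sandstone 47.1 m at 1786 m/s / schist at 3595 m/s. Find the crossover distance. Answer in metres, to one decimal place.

x_cross = 2h·√((V₂+V₁)/(V₂−V₁)).
(V₂+V₁)/(V₂−V₁) = (3595+1786)/(3595−1786) = 2.9746; √ = 1.7247.
x_cross = 2·47.1·1.7247 = 162.47 m.

162.5 m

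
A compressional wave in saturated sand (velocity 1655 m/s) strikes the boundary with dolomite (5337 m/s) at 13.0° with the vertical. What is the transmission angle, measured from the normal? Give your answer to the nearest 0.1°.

sin θ₁/V₁ = sin θ₂/V₂ ⇒ sin θ₂ = 5337·sin 13.0°/1655 = 5337·0.2250/1655 = 0.7254.
θ₂ = arcsin 0.7254 = 46.50° from the normal.

46.5°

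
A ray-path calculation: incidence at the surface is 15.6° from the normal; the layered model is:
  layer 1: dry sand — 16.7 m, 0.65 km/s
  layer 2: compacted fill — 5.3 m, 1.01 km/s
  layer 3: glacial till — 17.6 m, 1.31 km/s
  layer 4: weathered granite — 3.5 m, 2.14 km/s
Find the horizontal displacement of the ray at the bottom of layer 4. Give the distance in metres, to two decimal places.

25.12 m

Apply Snell's law at each interface; in layer i the horizontal offset is hᵢ·tan θᵢ.
Layer 1: θ = 15.60°; offset = 16.7·tan 15.60° = 4.6627 m.
Layer 2: sin θ = 1.01·sin 15.6°/0.65 = 0.4179, θ = 24.70°; offset = 5.3·tan 24.70° = 2.4377 m.
Layer 3: sin θ = 1.31·sin 15.6°/0.65 = 0.5420, θ = 32.82°; offset = 17.6·tan 32.82° = 11.3504 m.
Layer 4: sin θ = 2.14·sin 15.6°/0.65 = 0.8854, θ = 62.30°; offset = 3.5·tan 62.30° = 6.6656 m.
Σ offsets = 25.1164 m.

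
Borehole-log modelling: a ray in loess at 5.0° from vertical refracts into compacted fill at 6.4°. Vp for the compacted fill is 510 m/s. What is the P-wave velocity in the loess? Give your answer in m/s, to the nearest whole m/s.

Snell's law: sin 5.0°/V₁ = sin 6.4°/V₂.
V₁ = V₂·sin 5.0°/sin 6.4° = 510 × 0.7819 = 398.76 m/s.

399 m/s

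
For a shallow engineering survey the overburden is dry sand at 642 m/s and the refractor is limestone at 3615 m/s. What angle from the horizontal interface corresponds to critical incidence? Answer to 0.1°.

Critical incidence: sin θ_c = V₁/V₂ = 642/3615 = 0.1776.
θ_c = arcsin 0.1776 = 10.23°.
Measured from the interface: 90° − 10.23° = 79.77°.

79.8°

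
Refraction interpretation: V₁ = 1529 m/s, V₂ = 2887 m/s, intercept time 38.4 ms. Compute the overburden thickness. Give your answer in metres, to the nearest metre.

35 m

θ_c = arcsin(1529/2887) = 31.98°; cos θ_c = 0.8482.
tᵢ = 2h cos θ_c/V₁ ⇒ h = tᵢ·V₁/(2 cos θ_c) = 0.0384·1529/(2·0.8482) = 34.61 m.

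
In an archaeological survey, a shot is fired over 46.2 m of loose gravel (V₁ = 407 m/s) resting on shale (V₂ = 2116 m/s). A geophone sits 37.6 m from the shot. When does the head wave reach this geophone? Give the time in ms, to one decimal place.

240.6 ms

θ_c = arcsin(V₁/V₂) = arcsin(407/2116) = 11.09°, cos θ_c = 0.9813.
Intercept time tᵢ = 2h cos θ_c / V₁ = 2·46.2·0.9813/407 = 0.22279 s.
t = x/V₂ + tᵢ = 37.6/2116 + 0.22279 = 0.24056 s.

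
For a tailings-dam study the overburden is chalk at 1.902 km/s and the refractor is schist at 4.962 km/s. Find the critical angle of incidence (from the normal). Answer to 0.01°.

At critical incidence the refracted ray runs along the interface (θ₂ = 90°), so sin θ_c = V₁/V₂.
θ_c = arcsin(1.902/4.962) = arcsin 0.3833 = 22.54°.

22.54°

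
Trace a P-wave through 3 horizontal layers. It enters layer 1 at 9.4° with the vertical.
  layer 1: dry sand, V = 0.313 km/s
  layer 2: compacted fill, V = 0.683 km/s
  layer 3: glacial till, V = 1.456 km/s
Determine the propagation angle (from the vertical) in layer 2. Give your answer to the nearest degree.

Snell's law across each interface conserves sin θ / V, so sin θ_2 = V_2·sin θ₁/V₁.
sin θ_2 = 0.683 × sin 9.4° / 0.313 = 0.3564.
θ_2 = 20.88° from the vertical.

21°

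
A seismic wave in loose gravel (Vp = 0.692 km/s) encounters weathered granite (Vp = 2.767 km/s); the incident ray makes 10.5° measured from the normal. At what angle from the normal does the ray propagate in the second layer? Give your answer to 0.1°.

46.8°

Snell's law: sin θ₂ = (V₂/V₁)·sin θ₁ = (2.767/0.692)·sin 10.5° = 0.7287.
θ₂ = arcsin 0.7287 = 46.78° from the normal.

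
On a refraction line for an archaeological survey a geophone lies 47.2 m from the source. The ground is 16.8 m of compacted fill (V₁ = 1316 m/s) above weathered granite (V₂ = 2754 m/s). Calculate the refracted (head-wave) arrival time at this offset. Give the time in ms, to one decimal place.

t = x/V₂ + 2h·√(V₂²−V₁²)/(V₁V₂).
√(V₂²−V₁²) = √(2754²−1316²) = 2419.2 m/s; delay term = 2·16.8·2419.2/(1316·2754) = 0.02243 s.
t = 47.2/2754 + 0.02243 = 0.03957 s.

39.6 ms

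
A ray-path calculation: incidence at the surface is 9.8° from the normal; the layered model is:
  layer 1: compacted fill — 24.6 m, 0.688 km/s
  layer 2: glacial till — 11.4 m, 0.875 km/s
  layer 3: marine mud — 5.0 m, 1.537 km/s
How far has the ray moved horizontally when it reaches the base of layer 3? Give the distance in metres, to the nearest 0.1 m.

8.8 m

Apply Snell's law at each interface; in layer i the horizontal offset is hᵢ·tan θᵢ.
Layer 1: θ = 9.80°; offset = 24.6·tan 9.80° = 4.249 m.
Layer 2: sin θ = 0.875·sin 9.8°/0.688 = 0.2165, θ = 12.50°; offset = 11.4·tan 12.50° = 2.528 m.
Layer 3: sin θ = 1.537·sin 9.8°/0.688 = 0.3803, θ = 22.35°; offset = 5.0·tan 22.35° = 2.056 m.
Summing the layer offsets gives 8.833 m.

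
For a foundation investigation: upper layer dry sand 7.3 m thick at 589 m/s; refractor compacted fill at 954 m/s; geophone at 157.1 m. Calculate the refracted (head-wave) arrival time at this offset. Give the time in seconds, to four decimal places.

0.1842 s

t = x/V₂ + 2h·√(V₂²−V₁²)/(V₁V₂).
√(V₂²−V₁²) = √(954²−589²) = 750.5 m/s; delay term = 2·7.3·750.5/(589·954) = 0.01950 s.
t = 157.1/954 + 0.01950 = 0.18417 s.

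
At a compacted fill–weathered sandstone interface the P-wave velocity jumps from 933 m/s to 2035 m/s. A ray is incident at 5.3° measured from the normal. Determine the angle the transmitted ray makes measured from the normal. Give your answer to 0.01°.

11.62°

Snell's law: sin θ₂ = (V₂/V₁)·sin θ₁ = (2035/933)·sin 5.3° = 0.2015.
θ₂ = sin⁻¹(0.2015) = 11.62° (from vertical).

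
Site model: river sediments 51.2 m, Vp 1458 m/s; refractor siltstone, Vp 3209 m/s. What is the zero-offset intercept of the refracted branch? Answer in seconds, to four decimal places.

0.0626 s

tᵢ = 2h·√(V₂²−V₁²)/(V₁V₂).
√(V₂²−V₁²) = √(3209²−1458²) = 2858.7 m/s.
tᵢ = 2·51.2·2858.7/(1458·3209) = 0.06257 s.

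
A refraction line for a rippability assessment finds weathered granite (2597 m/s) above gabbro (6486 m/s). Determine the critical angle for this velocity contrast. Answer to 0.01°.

23.60°

At critical incidence the refracted ray runs along the interface (θ₂ = 90°), so sin θ_c = V₁/V₂.
θ_c = arcsin(2597/6486) = arcsin 0.4004 = 23.60°.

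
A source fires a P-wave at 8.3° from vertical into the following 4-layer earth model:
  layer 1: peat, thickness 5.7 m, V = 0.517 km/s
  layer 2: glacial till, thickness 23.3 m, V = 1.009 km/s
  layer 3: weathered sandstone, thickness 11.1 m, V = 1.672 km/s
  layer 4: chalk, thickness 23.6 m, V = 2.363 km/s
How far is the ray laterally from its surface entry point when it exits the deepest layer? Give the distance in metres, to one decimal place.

34.3 m

Apply Snell's law at each interface; in layer i the horizontal offset is hᵢ·tan θᵢ.
Layer 1: θ = 8.30°; offset = 5.7·tan 8.30° = 0.832 m.
Layer 2: sin θ = 1.009·sin 8.3°/0.517 = 0.2817, θ = 16.36°; offset = 23.3·tan 16.36° = 6.841 m.
Layer 3: sin θ = 1.672·sin 8.3°/0.517 = 0.4669, θ = 27.83°; offset = 11.1·tan 27.83° = 5.860 m.
Layer 4: sin θ = 2.363·sin 8.3°/0.517 = 0.6598, θ = 41.28°; offset = 23.6·tan 41.28° = 20.722 m.
Summing the layer offsets gives 34.254 m.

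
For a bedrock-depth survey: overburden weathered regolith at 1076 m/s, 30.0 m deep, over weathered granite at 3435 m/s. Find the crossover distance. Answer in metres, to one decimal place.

x_cross = 2h·√((V₂+V₁)/(V₂−V₁)).
(V₂+V₁)/(V₂−V₁) = (3435+1076)/(3435−1076) = 1.9123; √ = 1.3828.
x_cross = 2·30.0·1.3828 = 82.97 m.

83.0 m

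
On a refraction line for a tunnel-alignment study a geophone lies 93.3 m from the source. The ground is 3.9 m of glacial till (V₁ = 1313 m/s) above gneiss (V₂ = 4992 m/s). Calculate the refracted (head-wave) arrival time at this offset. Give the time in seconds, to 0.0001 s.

t = x/V₂ + 2h·√(V₂²−V₁²)/(V₁V₂).
√(V₂²−V₁²) = √(4992²−1313²) = 4816.2 m/s; delay term = 2·3.9·4816.2/(1313·4992) = 0.00573 s.
t = 93.3/4992 + 0.00573 = 0.02442 s.

0.0244 s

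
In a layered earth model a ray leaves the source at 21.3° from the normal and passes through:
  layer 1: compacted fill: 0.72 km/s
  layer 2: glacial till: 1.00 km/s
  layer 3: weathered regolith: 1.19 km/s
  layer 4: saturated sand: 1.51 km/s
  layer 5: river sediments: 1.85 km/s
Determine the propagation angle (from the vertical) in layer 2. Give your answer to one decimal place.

30.3°

Ray parameter p = sin 21.3° / 0.72 = 5.0452e-01 s/km.
sin θ_2 = p·V_2 = 5.0452e-01 × 1.00 = 0.5045.
θ_2 = 30.30° from the vertical.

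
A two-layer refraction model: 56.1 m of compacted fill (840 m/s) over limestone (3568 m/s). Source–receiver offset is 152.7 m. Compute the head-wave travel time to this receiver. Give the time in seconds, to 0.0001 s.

t = x/V₂ + 2h·√(V₂²−V₁²)/(V₁V₂).
√(V₂²−V₁²) = √(3568²−840²) = 3467.7 m/s; delay term = 2·56.1·3467.7/(840·3568) = 0.12982 s.
t = 152.7/3568 + 0.12982 = 0.17261 s.

0.1726 s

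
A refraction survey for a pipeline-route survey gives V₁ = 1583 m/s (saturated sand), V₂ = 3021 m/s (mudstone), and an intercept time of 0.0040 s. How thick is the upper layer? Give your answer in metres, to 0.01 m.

θ_c = arcsin(1583/3021) = 31.60°; cos θ_c = 0.8517.
tᵢ = 2h cos θ_c/V₁ ⇒ h = tᵢ·V₁/(2 cos θ_c) = 0.004·1583/(2·0.8517) = 3.72 m.

3.72 m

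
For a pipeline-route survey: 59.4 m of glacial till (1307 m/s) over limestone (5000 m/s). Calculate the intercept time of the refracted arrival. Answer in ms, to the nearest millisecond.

88 ms

θ_c = arcsin(V₁/V₂) = arcsin(1307/5000) = 15.15°; cos θ_c = 0.9652.
tᵢ = 2h·cos θ_c / V₁ = 2·59.4·0.9652 / 1307 = 0.08773 s.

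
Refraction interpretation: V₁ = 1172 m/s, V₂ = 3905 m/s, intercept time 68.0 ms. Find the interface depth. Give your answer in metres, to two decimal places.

θ_c = arcsin(1172/3905) = 17.47°; cos θ_c = 0.9539.
tᵢ = 2h cos θ_c/V₁ ⇒ h = tᵢ·V₁/(2 cos θ_c) = 0.068·1172/(2·0.9539) = 41.77 m.

41.77 m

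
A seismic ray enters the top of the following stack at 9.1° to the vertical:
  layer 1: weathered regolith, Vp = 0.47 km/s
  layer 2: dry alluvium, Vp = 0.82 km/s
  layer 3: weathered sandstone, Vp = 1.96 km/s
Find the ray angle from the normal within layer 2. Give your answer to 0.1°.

Ray parameter p = sin 9.1° / 0.47 = 3.3651e-01 s/km.
sin θ_2 = p·V_2 = 3.3651e-01 × 0.82 = 0.2759.
θ_2 = arcsin 0.2759 = 16.02°.

16.0°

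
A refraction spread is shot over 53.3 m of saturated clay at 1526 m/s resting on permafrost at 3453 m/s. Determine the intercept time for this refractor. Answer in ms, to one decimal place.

tᵢ = 2h·√(V₂²−V₁²)/(V₁V₂).
√(V₂²−V₁²) = √(3453²−1526²) = 3097.5 m/s.
tᵢ = 2·53.3·3097.5/(1526·3453) = 0.06266 s.

62.7 ms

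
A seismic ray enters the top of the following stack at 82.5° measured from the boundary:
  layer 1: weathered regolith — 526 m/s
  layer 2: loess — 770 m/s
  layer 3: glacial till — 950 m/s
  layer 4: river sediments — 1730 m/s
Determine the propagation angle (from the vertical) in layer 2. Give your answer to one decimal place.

From the normal: θ₁ = 90° − 82.5° = 7.5°.
Ray parameter p = sin 7.5° / 526 = 2.4815e-04 s/m.
sin θ_2 = p·V_2 = 2.4815e-04 × 770 = 0.1911.
θ_2 = 11.02° from the vertical.

11.0°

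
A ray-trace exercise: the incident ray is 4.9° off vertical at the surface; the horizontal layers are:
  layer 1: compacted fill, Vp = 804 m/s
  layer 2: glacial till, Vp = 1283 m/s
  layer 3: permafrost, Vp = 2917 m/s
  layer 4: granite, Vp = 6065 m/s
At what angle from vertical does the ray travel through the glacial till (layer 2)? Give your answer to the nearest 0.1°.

7.8°

Ray parameter p = sin 4.9° / 804 = 1.0624e-04 s/m.
sin θ_2 = p·V_2 = 1.0624e-04 × 1283 = 0.1363.
θ_2 = arcsin 0.1363 = 7.83°.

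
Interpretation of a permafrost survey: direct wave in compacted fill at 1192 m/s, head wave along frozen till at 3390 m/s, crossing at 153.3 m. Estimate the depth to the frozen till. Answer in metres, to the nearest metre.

h = (x_cross/2)·√((V₂−V₁)/(V₂+V₁)).
(V₂−V₁)/(V₂+V₁) = (3390−1192)/(3390+1192) = 0.4797; √ = 0.6926.
h = (153.3/2)·0.6926 = 53.09 m.

53 m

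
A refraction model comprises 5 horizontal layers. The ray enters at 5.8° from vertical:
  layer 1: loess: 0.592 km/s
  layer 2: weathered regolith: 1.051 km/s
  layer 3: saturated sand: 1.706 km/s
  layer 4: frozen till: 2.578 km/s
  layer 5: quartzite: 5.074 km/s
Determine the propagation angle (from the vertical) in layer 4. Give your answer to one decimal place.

Ray parameter p = sin 5.8° / 0.592 = 1.7070e-01 s/km.
sin θ_4 = p·V_4 = 1.7070e-01 × 2.578 = 0.4401.
θ_4 = 26.11° from the vertical.

26.1°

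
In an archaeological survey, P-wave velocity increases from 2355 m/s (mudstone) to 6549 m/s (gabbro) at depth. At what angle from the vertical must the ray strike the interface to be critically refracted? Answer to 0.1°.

Critical incidence: sin θ_c = V₁/V₂ = 2355/6549 = 0.3596.
θ_c = arcsin 0.3596 = 21.08°.

21.1°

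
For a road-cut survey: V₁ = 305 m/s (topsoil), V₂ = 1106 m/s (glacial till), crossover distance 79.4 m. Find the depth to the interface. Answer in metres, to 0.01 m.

29.91 m

h = (x_cross/2)·√((V₂−V₁)/(V₂+V₁)).
(V₂−V₁)/(V₂+V₁) = (1106−305)/(1106+305) = 0.5677; √ = 0.7534.
h = (79.4/2)·0.7534 = 29.91 m.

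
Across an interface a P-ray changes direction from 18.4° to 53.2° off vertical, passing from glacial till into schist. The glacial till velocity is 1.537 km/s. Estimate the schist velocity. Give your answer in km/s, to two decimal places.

3.90 km/s

Snell's law: sin 18.4°/V₁ = sin 53.2°/V₂.
V₂ = V₁·sin 53.2°/sin 18.4° = 1.537 × 2.5368 = 3.90 km/s.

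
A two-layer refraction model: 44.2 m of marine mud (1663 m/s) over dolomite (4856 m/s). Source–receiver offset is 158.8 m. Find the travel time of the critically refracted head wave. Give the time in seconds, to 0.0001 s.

0.0826 s

t = x/V₂ + 2h·√(V₂²−V₁²)/(V₁V₂).
√(V₂²−V₁²) = √(4856²−1663²) = 4562.4 m/s; delay term = 2·44.2·4562.4/(1663·4856) = 0.04994 s.
t = 158.8/4856 + 0.04994 = 0.08264 s.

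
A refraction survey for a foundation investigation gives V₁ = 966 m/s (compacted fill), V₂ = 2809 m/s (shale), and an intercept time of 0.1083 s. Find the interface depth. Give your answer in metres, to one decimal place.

55.7 m

h = tᵢ·V₁·V₂ / (2·√(V₂²−V₁²)).
√(V₂²−V₁²) = √(2809² − 966²) = 2637.7 m/s.
h = 0.1083 s × 966 × 2809 / (2 × 2637.7) = 55.71 m.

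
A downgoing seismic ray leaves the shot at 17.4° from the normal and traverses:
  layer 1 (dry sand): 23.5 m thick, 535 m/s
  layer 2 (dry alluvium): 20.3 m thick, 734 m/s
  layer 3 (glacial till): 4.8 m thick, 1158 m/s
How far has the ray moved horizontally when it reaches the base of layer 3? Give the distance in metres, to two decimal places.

20.57 m

Ray parameter p = sin 17.4° / 535 m/s = 5.5895e-04 s/m.
Layer 1: θ = 17.40°; offset = 23.5·tan 17.40° = 7.3645 m.
Layer 2: sin θ = p·734 = 0.4103 → θ = 24.22°; offset = 20.3·tan 24.22° = 9.1325 m.
Layer 3: sin θ = p·1158 = 0.6473 → θ = 40.34°; offset = 4.8·tan 40.34° = 4.0759 m.
Summing the layer offsets gives 20.5729 m.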